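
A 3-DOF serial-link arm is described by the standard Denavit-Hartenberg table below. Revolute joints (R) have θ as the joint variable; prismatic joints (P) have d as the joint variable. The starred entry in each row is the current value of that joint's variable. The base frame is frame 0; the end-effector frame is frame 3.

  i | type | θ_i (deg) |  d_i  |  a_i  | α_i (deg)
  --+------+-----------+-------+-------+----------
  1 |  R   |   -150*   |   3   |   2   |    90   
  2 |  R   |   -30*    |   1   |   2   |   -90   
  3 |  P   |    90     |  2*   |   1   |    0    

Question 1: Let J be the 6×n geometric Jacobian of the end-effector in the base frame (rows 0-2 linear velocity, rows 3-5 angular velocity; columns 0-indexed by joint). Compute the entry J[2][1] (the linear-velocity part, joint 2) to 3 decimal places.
2.732

axis z_1 = (-0.5000,0.8660,0.0000); lever o_n−o_1 = (-2.3660,-1.3660,0.7321)
cross product → J_v[:, 1] = (0.6340,0.3660,2.7321)
J_ω[:, 1] = z_1
entry J[2][1] = 2.7321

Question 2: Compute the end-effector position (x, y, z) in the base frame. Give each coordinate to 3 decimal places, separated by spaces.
-4.098 -2.366 3.732

after link 1: o_1 = (-1.7321, -1.0000, 3.0000)
after link 2: o_2 = (-3.7321, -1.0000, 2.0000)
after link 3: o_3 = (-4.0981, -2.3660, 3.7321)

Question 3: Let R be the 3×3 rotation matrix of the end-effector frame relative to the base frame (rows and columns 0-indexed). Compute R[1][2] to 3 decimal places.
-0.250

End-effector z-axis (col 2 of R) = (-0.4330,-0.2500,0.8660)
R[1][2] = -0.2500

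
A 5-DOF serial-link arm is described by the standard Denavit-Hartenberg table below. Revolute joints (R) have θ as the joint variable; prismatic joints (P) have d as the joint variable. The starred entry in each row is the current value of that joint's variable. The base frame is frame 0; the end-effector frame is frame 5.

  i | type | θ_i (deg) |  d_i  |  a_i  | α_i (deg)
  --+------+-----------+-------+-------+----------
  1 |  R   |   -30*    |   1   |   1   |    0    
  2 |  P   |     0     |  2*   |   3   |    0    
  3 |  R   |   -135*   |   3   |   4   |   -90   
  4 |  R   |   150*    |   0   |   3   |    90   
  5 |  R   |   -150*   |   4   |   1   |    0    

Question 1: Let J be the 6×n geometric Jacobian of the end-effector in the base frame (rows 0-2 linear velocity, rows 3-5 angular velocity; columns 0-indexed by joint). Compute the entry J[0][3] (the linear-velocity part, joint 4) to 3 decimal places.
axis z_3 = (0.2588,-0.9659,0.0000); lever o_n−o_3 = (-0.2762,0.4436,-4.5311)
cross product → J_v[:, 3] = (4.3767,1.1727,-0.1519)
J_ω[:, 3] = z_3
entry J[0][3] = 4.3767

4.377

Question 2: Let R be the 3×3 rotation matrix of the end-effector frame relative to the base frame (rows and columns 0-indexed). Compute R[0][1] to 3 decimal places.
0.194

End-effector y-axis (col 1 of R) = (0.1941,0.9486,-0.2500)
R[0][1] = 0.1941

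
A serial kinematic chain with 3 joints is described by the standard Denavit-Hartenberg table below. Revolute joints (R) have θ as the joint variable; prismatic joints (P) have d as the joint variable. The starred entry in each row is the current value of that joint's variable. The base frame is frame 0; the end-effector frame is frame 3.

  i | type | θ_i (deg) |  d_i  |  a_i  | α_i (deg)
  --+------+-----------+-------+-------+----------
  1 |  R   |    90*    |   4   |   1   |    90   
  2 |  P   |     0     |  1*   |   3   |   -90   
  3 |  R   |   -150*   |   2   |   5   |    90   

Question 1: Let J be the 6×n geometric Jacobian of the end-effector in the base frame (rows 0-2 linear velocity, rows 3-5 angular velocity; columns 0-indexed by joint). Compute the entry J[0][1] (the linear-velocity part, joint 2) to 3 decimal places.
prismatic axis z_1 = (1.0000,-0.0000,0.0000)
J_v[:, 1] = z_1; J_ω[:, 1] = (0,0,0)
entry J[0][1] = 1.0000

1.000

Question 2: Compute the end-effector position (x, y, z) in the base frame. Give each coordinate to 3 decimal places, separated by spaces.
after link 1: o_1 = (0.0000, 1.0000, 4.0000)
after link 2: o_2 = (1.0000, 4.0000, 4.0000)
after link 3: o_3 = (3.5000, -0.3301, 6.0000)

3.500 -0.330 6.000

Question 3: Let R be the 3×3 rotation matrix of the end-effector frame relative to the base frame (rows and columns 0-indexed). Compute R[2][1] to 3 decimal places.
1.000

End-effector y-axis (col 1 of R) = (0.0000,0.0000,1.0000)
R[2][1] = 1.0000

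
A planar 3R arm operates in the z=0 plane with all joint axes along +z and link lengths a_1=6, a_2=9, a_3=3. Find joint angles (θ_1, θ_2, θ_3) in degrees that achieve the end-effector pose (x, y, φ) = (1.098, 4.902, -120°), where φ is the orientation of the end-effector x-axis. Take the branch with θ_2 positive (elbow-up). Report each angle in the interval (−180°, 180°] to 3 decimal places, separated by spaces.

-8.212 120.000 128.213

wrist centre = target − a_3·(cos φ, sin φ) = (2.5980, 7.5001)
cos θ_2 = (63.0007−6²−9²)/(2·6·9) = -0.5000; θ_2 = 119.9995° (elbow-up)
β = atan2(7.5001,2.5980) = 70.8941°; ψ = atan2(7.7943,1.5001) = 79.1062°
θ_1 = β − ψ = -8.2121°
θ_3 = φ − θ_1 − θ_2 = 128.2126° (wrapped to (-180°,180°])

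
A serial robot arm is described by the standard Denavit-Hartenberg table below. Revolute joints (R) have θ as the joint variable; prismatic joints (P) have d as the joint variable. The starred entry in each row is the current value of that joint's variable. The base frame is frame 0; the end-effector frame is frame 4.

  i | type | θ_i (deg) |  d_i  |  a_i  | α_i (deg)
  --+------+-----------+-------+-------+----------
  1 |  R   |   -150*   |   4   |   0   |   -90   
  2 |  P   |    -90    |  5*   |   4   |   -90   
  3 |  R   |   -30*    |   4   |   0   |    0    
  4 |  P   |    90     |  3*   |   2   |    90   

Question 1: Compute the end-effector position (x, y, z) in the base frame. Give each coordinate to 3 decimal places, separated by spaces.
-4.428 -6.330 9.000

after link 1: o_1 = (0.0000, 0.0000, 4.0000)
after link 2: o_2 = (2.5000, -4.3301, 8.0000)
after link 3: o_3 = (-0.9641, -6.3301, 8.0000)
after link 4: o_4 = (-4.4282, -6.3301, 9.0000)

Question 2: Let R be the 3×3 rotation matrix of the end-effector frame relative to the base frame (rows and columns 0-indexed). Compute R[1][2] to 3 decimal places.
-0.433

End-effector z-axis (col 2 of R) = (0.2500,-0.4330,0.8660)
R[1][2] = -0.4330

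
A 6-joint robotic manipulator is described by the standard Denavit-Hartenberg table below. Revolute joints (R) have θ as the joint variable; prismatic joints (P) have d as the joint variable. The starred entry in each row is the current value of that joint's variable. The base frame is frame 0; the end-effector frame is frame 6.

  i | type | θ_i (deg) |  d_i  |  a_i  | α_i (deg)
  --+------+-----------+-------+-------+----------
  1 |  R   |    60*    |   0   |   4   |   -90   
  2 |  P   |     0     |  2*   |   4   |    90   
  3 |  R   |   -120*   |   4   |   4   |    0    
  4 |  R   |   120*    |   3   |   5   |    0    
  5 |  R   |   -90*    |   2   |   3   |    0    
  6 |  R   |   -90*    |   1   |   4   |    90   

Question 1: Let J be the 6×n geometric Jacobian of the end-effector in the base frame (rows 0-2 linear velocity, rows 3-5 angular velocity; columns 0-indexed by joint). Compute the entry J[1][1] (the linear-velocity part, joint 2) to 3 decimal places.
0.500

prismatic axis z_1 = (-0.8660,0.5000,0.0000)
J_v[:, 1] = z_1; J_ω[:, 1] = (0,0,0)
entry J[1][1] = 0.5000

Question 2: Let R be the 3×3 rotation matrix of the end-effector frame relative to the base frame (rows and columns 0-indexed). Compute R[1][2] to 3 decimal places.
0.500

End-effector z-axis (col 2 of R) = (-0.8660,0.5000,0.0000)
R[1][2] = 0.5000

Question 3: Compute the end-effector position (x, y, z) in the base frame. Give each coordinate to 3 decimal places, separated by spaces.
after link 1: o_1 = (2.0000, 3.4641, 0.0000)
after link 2: o_2 = (2.2679, 7.9282, 0.0000)
after link 3: o_3 = (4.2679, 4.4641, 4.0000)
after link 4: o_4 = (6.7679, 8.7942, 7.0000)
after link 5: o_5 = (9.3660, 7.2942, 9.0000)
after link 6: o_6 = (7.3660, 3.8301, 10.0000)

7.366 3.830 10.000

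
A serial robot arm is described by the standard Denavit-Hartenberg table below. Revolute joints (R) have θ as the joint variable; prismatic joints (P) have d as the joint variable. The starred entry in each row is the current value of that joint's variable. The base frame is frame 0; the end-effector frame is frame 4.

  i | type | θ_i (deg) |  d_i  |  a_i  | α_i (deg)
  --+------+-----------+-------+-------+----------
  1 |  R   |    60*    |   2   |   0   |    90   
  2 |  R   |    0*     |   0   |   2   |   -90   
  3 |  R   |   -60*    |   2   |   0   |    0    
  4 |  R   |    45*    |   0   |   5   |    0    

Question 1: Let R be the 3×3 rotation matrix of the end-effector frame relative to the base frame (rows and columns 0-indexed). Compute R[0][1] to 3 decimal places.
End-effector y-axis (col 1 of R) = (-0.7071,0.7071,0.0000)
R[0][1] = -0.7071

-0.707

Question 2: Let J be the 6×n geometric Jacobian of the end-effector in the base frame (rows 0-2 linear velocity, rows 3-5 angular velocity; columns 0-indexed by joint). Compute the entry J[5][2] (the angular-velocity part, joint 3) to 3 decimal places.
axis z_2 = (0.0000,0.0000,1.0000); lever o_n−o_2 = (3.5355,3.5355,2.0000)
cross product → J_v[:, 2] = (-3.5355,3.5355,0.0000)
J_ω[:, 2] = z_2
entry J[5][2] = 1.0000

1.000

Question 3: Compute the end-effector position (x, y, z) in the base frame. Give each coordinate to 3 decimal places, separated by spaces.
after link 1: o_1 = (0.0000, 0.0000, 2.0000)
after link 2: o_2 = (1.0000, 1.7321, 2.0000)
after link 3: o_3 = (1.0000, 1.7321, 4.0000)
after link 4: o_4 = (4.5355, 5.2676, 4.0000)

4.536 5.268 4.000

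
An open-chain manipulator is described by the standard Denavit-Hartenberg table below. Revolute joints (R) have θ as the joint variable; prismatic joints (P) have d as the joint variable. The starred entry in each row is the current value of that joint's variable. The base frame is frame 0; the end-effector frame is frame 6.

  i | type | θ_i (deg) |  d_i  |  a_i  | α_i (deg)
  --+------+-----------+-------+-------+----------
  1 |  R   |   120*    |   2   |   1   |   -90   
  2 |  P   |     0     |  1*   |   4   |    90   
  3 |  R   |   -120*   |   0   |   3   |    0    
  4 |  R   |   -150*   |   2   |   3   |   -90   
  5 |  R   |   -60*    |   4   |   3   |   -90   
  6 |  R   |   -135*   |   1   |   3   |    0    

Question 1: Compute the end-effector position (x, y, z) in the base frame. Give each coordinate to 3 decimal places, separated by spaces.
-1.034 -3.624 4.261

after link 1: o_1 = (-0.5000, 0.8660, 2.0000)
after link 2: o_2 = (-3.3660, 3.8301, 2.0000)
after link 3: o_3 = (-0.3660, 3.8301, 2.0000)
after link 4: o_4 = (-2.9641, 2.3301, 4.0000)
after link 5: o_5 = (-2.2631, -1.8840, 6.5981)
after link 6: o_6 = (-1.0339, -3.6238, 4.2610)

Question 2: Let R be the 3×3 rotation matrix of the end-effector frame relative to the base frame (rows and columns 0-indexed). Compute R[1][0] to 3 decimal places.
End-effector x-axis (col 0 of R) = (0.6597,-0.4356,-0.6124)
R[1][0] = -0.4356

-0.436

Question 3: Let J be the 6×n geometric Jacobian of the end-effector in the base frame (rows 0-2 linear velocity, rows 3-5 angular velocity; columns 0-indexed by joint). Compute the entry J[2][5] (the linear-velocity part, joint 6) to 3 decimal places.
1.837

axis z_5 = (-0.7500,-0.4330,-0.5000); lever o_n−o_5 = (1.2292,-1.7398,-2.3371)
cross product → J_v[:, 5] = (0.1421,-2.3674,1.8371)
J_ω[:, 5] = z_5
entry J[2][5] = 1.8371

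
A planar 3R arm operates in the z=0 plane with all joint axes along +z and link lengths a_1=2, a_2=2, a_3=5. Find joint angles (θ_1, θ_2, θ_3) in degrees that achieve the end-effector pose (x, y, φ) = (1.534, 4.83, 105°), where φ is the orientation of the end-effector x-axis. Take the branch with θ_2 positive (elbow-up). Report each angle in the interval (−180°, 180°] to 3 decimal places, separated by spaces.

wrist centre = target − a_3·(cos φ, sin φ) = (2.8281, 0.0004)
cos θ_2 = (7.9981−2²−2²)/(2·2·2) = -0.0002; θ_2 = 90.0134° (elbow-up)
β = atan2(0.0004,2.8281) = 0.0075°; ψ = atan2(2.0000,1.9995) = 45.0067°
θ_1 = β − ψ = -44.9992°
θ_3 = φ − θ_1 − θ_2 = 59.9858° (wrapped to (-180°,180°])

-44.999 90.013 59.986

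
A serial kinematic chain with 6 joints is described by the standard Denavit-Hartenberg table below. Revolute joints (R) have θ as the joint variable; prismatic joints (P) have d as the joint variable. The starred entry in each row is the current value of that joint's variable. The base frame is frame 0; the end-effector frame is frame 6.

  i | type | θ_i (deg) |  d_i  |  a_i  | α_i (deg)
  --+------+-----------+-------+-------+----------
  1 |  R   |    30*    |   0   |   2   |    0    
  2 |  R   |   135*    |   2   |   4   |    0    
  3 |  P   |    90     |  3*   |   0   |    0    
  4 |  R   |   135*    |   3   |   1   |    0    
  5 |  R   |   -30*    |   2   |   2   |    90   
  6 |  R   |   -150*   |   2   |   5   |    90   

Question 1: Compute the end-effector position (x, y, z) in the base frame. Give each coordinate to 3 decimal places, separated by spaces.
-3.596 0.535 7.500

after link 1: o_1 = (1.7321, 1.0000, 0.0000)
after link 2: o_2 = (-2.1317, 2.0353, 2.0000)
after link 3: o_3 = (-2.1317, 2.0353, 5.0000)
after link 4: o_4 = (-1.2656, 2.5353, 8.0000)
after link 5: o_5 = (0.7344, 2.5353, 10.0000)
after link 6: o_6 = (-3.5958, 0.5353, 7.5000)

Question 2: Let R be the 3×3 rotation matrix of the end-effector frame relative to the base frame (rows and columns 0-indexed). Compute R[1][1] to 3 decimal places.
End-effector y-axis (col 1 of R) = (-0.0000,-1.0000,0.0000)
R[1][1] = -1.0000

-1.000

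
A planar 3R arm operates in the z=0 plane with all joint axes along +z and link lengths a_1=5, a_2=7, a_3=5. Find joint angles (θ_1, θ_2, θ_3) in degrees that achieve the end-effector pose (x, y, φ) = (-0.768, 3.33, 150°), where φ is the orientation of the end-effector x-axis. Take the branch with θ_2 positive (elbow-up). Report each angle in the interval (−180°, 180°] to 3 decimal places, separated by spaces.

wrist centre = target − a_3·(cos φ, sin φ) = (3.5621, 0.8300)
cos θ_2 = (13.3776−5²−7²)/(2·5·7) = -0.8660; θ_2 = 150.0009° (elbow-up)
β = atan2(0.8300,3.5621) = 13.1163°; ψ = atan2(3.4999,-1.0622) = 106.8833°
θ_1 = β − ψ = -93.7670°
θ_3 = φ − θ_1 − θ_2 = 93.7661° (wrapped to (-180°,180°])

-93.767 150.001 93.766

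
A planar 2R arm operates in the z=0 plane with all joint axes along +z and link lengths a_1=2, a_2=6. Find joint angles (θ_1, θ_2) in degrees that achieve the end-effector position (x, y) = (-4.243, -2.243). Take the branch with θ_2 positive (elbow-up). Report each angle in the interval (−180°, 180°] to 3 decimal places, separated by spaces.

cos θ_2 = (23.0341−2²−6²)/(2·2·6) = -0.7069; θ_2 = 134.9843° (elbow-up)
β = atan2(-2.2430,-4.2430) = -152.1375°; ψ = atan2(4.2438,-2.2415) = 117.8419°
θ_1 = β − ψ = -269.9794°

90.021 134.984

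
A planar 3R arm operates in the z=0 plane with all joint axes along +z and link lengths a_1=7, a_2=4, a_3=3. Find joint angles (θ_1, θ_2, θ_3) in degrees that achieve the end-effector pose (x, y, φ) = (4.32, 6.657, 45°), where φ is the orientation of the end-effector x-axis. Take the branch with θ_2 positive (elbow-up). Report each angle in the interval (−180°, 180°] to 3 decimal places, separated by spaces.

wrist centre = target − a_3·(cos φ, sin φ) = (2.1987, 4.5357)
cos θ_2 = (25.4066−7²−4²)/(2·7·4) = -0.7070; θ_2 = 134.9934° (elbow-up)
β = atan2(4.5357,2.1987) = 64.1381°; ψ = atan2(2.8288,4.1719) = 34.1392°
θ_1 = β − ψ = 29.9989°
θ_3 = φ − θ_1 − θ_2 = -119.9923° (wrapped to (-180°,180°])

29.999 134.993 -119.992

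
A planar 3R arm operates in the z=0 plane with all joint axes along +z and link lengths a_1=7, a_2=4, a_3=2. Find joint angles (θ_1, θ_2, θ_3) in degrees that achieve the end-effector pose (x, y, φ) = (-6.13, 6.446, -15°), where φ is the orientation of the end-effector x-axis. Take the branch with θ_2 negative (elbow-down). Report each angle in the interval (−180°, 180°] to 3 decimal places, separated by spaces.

wrist centre = target − a_3·(cos φ, sin φ) = (-8.0619, 6.9636)
cos θ_2 = (113.4857−7²−4²)/(2·7·4) = 0.8658; θ_2 = -30.0240° (elbow-down)
β = atan2(6.9636,-8.0619) = 139.1803°; ψ = atan2(-2.0014,10.4633) = -10.8289°
θ_1 = β − ψ = 150.0092°
θ_3 = φ − θ_1 − θ_2 = -134.9853° (wrapped to (-180°,180°])

150.009 -30.024 -134.985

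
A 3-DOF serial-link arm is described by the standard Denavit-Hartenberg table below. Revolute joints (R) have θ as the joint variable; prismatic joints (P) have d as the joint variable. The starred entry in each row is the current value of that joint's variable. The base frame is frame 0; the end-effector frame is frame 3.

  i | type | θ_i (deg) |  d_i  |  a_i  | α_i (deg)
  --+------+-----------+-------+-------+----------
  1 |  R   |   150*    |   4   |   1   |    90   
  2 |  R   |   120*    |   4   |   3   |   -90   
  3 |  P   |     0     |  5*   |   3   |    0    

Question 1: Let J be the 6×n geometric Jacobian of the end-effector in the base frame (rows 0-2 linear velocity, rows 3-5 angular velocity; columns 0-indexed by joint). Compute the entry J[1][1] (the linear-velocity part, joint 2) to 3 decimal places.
-1.348

axis z_1 = (0.5000,0.8660,0.0000); lever o_n−o_1 = (8.3481,-0.2010,2.6962)
cross product → J_v[:, 1] = (2.3349,-1.3481,-7.3301)
J_ω[:, 1] = z_1
entry J[1][1] = -1.3481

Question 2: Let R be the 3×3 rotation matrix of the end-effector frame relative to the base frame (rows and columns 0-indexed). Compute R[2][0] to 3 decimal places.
0.866

End-effector x-axis (col 0 of R) = (0.4330,-0.2500,0.8660)
R[2][0] = 0.8660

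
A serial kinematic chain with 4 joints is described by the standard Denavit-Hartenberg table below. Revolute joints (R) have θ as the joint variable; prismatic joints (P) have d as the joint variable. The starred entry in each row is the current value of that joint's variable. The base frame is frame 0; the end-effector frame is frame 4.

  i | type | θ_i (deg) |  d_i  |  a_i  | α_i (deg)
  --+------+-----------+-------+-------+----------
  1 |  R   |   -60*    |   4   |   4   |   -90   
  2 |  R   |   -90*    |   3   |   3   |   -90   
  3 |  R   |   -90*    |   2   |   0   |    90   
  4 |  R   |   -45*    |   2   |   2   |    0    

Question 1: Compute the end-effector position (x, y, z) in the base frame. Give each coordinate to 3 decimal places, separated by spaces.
6.116 -1.764 5.000

after link 1: o_1 = (2.0000, -3.4641, 4.0000)
after link 2: o_2 = (4.5981, -1.9641, 7.0000)
after link 3: o_3 = (5.5981, -3.6962, 7.0000)
after link 4: o_4 = (6.1157, -1.7643, 5.0000)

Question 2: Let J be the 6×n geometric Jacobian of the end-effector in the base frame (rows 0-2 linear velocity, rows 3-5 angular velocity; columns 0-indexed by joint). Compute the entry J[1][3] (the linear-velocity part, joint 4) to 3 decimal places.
axis z_3 = (0.0000,0.0000,-1.0000); lever o_n−o_3 = (0.5176,1.9319,-2.0000)
cross product → J_v[:, 3] = (1.9319,-0.5176,0.0000)
J_ω[:, 3] = z_3
entry J[1][3] = -0.5176

-0.518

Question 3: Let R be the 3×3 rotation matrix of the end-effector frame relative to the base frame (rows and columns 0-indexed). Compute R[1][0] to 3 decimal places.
0.966

End-effector x-axis (col 0 of R) = (0.2588,0.9659,0.0000)
R[1][0] = 0.9659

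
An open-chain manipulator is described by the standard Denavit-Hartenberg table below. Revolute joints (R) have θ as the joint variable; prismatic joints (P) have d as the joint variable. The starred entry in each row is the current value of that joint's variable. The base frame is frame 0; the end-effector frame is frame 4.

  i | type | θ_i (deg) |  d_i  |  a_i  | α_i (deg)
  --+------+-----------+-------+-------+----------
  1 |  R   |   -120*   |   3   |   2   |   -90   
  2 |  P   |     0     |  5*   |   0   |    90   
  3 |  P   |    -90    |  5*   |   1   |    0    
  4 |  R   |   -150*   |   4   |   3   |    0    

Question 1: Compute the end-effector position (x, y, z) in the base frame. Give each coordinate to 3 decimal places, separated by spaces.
after link 1: o_1 = (-1.0000, -1.7321, 3.0000)
after link 2: o_2 = (3.3301, -4.2321, 3.0000)
after link 3: o_3 = (2.4641, -3.7321, 8.0000)
after link 4: o_4 = (5.4641, -3.7321, 12.0000)

5.464 -3.732 12.000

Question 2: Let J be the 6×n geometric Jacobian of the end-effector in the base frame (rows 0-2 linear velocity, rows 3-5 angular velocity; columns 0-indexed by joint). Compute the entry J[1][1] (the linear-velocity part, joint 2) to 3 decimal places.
prismatic axis z_1 = (0.8660,-0.5000,0.0000)
J_v[:, 1] = z_1; J_ω[:, 1] = (0,0,0)
entry J[1][1] = -0.5000

-0.500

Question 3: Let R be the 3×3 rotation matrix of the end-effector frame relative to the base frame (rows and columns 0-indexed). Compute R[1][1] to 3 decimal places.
1.000

End-effector y-axis (col 1 of R) = (-0.0000,1.0000,0.0000)
R[1][1] = 1.0000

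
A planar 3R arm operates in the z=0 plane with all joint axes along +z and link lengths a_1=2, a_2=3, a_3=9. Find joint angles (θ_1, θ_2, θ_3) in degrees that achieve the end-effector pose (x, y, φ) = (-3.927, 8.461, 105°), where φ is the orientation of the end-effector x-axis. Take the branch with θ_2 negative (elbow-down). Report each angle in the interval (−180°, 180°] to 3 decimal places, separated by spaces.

-59.970 -150.012 -45.018

wrist centre = target − a_3·(cos φ, sin φ) = (-1.5976, -0.2323)
cos θ_2 = (2.6064−2²−3²)/(2·2·3) = -0.8661; θ_2 = -150.0124° (elbow-down)
β = atan2(-0.2323,-1.5976) = -171.7259°; ψ = atan2(-1.4994,-0.5984) = -111.7561°
θ_1 = β − ψ = -59.9697°
θ_3 = φ − θ_1 − θ_2 = -45.0179° (wrapped to (-180°,180°])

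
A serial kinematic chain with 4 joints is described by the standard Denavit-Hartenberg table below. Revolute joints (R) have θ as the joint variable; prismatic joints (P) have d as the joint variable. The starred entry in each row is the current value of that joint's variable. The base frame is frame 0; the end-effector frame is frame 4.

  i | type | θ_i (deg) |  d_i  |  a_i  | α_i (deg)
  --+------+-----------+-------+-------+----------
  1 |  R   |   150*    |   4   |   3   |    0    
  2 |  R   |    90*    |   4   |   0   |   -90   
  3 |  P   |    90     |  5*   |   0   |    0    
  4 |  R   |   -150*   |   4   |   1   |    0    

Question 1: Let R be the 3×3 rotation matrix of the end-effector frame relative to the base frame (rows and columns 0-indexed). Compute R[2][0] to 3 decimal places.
End-effector x-axis (col 0 of R) = (-0.2500,-0.4330,0.8660)
R[2][0] = 0.8660

0.866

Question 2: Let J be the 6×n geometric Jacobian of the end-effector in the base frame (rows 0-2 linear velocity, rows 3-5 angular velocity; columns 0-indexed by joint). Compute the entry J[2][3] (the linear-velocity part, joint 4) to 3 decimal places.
-0.500

axis z_3 = (0.8660,-0.5000,0.0000); lever o_n−o_3 = (3.2141,-2.4330,0.8660)
cross product → J_v[:, 3] = (-0.4330,-0.7500,-0.5000)
J_ω[:, 3] = z_3
entry J[2][3] = -0.5000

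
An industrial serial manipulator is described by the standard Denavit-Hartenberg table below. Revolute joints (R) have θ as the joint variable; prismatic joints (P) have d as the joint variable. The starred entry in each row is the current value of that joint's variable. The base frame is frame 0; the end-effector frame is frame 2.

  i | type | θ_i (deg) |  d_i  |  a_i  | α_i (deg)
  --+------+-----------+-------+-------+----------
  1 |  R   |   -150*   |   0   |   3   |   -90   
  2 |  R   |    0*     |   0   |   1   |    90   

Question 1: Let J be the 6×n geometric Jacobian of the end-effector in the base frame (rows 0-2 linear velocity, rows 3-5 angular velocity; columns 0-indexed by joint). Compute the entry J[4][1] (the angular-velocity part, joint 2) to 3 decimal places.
-0.866

axis z_1 = (0.5000,-0.8660,0.0000); lever o_n−o_1 = (-0.8660,-0.5000,0.0000)
cross product → J_v[:, 1] = (0.0000,-0.0000,-1.0000)
J_ω[:, 1] = z_1
entry J[4][1] = -0.8660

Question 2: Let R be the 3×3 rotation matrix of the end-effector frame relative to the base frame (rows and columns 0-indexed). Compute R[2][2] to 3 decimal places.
1.000

End-effector z-axis (col 2 of R) = (0.0000,0.0000,1.0000)
R[2][2] = 1.0000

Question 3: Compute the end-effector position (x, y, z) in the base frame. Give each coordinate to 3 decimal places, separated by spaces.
after link 1: o_1 = (-2.5981, -1.5000, 0.0000)
after link 2: o_2 = (-3.4641, -2.0000, 0.0000)

-3.464 -2.000 0.000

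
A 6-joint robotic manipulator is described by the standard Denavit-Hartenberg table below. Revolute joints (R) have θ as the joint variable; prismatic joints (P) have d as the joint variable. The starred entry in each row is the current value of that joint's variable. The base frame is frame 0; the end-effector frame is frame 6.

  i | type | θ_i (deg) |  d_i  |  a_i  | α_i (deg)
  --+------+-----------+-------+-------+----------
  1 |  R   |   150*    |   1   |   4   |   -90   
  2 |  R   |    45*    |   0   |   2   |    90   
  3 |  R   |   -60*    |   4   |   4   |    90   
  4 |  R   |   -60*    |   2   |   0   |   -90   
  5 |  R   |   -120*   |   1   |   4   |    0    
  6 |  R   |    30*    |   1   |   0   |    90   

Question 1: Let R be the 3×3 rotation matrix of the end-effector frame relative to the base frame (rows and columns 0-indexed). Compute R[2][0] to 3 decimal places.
0.612

End-effector x-axis (col 0 of R) = (0.7803,0.1268,0.6124)
R[2][0] = 0.6124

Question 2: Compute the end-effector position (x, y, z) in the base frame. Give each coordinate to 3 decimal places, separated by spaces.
after link 1: o_1 = (-3.4641, 2.0000, 1.0000)
after link 2: o_2 = (-4.6888, 2.7071, -0.4142)
after link 3: o_3 = (-6.6310, 7.8284, 1.0000)
after link 4: o_4 = (-5.0704, 8.0821, 2.2247)
after link 5: o_5 = (-3.7511, 9.1864, 5.9717)
after link 6: o_6 = (-3.9474, 10.1658, 6.0191)

-3.947 10.166 6.019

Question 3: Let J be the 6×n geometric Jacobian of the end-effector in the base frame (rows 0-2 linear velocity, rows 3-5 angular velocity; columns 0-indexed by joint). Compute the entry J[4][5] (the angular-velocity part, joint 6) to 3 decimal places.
0.979

axis z_5 = (-0.1964,0.9794,0.0474); lever o_n−o_5 = (-0.1964,0.9794,0.0474)
cross product → J_v[:, 5] = (0.0000,0.0000,-0.0000)
J_ω[:, 5] = z_5
entry J[4][5] = 0.9794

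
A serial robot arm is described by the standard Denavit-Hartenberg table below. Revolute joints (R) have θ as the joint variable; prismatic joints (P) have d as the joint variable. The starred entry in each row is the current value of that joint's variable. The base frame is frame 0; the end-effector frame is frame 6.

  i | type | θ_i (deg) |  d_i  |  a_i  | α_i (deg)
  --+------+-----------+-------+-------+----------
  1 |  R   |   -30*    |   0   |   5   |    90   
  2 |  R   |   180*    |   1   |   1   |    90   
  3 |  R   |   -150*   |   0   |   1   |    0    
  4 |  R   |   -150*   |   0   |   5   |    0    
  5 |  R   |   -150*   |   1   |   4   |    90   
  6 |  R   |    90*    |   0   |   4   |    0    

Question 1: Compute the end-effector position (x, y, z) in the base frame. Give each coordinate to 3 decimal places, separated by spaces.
after link 1: o_1 = (4.3301, -2.5000, 0.0000)
after link 2: o_2 = (2.9641, -2.8660, 0.0000)
after link 3: o_3 = (3.9641, -2.8660, 0.0000)
after link 4: o_4 = (-0.3660, -5.3660, 0.0000)
after link 5: o_5 = (1.6340, -1.9019, 1.0000)
after link 6: o_6 = (1.6340, -1.9019, 5.0000)

1.634 -1.902 5.000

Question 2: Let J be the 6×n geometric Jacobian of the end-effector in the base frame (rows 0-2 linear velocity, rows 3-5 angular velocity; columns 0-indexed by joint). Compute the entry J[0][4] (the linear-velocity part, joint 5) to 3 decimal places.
-3.464

axis z_4 = (0.0000,-0.0000,1.0000); lever o_n−o_4 = (2.0000,3.4641,5.0000)
cross product → J_v[:, 4] = (-3.4641,2.0000,0.0000)
J_ω[:, 4] = z_4
entry J[0][4] = -3.4641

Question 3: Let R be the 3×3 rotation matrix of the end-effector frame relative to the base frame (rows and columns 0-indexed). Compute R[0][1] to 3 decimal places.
End-effector y-axis (col 1 of R) = (-0.5000,-0.8660,0.0000)
R[0][1] = -0.5000

-0.500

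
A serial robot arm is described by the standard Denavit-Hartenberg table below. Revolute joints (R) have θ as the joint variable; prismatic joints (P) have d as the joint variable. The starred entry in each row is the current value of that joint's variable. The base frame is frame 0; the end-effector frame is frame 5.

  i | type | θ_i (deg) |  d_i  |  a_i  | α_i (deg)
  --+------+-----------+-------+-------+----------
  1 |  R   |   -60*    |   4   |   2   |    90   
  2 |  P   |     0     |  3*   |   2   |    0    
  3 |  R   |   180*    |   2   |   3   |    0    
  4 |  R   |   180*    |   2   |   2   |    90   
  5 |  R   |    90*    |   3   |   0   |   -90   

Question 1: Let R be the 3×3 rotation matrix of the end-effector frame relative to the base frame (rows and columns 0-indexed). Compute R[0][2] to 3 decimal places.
End-effector z-axis (col 2 of R) = (-0.5000,0.8660,0.0000)
R[0][2] = -0.5000

-0.500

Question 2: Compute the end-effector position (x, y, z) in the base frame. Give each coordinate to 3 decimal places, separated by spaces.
after link 1: o_1 = (1.0000, -1.7321, 4.0000)
after link 2: o_2 = (-0.5981, -4.9641, 4.0000)
after link 3: o_3 = (-3.8301, -3.3660, 4.0000)
after link 4: o_4 = (-4.5622, -6.0981, 4.0000)
after link 5: o_5 = (-4.5622, -6.0981, 1.0000)

-4.562 -6.098 1.000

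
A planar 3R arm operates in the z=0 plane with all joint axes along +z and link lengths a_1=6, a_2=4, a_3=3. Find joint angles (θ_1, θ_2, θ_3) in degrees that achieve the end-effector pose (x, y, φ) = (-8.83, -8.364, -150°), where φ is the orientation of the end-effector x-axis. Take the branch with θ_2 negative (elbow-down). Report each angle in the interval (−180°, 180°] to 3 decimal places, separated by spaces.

-114.479 -44.983 9.462

wrist centre = target − a_3·(cos φ, sin φ) = (-6.2319, -6.8640)
cos θ_2 = (85.9514−6²−4²)/(2·6·4) = 0.7073; θ_2 = -44.9827° (elbow-down)
β = atan2(-6.8640,-6.2319) = -132.2368°; ψ = atan2(-2.8276,8.8293) = -17.7576°
θ_1 = β − ψ = -114.4791°
θ_3 = φ − θ_1 − θ_2 = 9.4618° (wrapped to (-180°,180°])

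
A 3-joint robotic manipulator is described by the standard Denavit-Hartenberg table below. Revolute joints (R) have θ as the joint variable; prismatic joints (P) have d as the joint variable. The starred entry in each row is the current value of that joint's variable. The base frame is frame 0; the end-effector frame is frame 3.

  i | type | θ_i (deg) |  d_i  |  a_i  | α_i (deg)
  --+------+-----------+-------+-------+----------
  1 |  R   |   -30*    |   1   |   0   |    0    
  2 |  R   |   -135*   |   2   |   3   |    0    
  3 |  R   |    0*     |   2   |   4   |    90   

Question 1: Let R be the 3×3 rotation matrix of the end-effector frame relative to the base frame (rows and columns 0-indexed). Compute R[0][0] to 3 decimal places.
End-effector x-axis (col 0 of R) = (-0.9659,-0.2588,0.0000)
R[0][0] = -0.9659

-0.966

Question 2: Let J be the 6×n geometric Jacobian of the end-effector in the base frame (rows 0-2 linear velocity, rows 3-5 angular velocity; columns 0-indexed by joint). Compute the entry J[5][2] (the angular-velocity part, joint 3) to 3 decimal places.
1.000

axis z_2 = (0.0000,0.0000,1.0000); lever o_n−o_2 = (-3.8637,-1.0353,2.0000)
cross product → J_v[:, 2] = (1.0353,-3.8637,0.0000)
J_ω[:, 2] = z_2
entry J[5][2] = 1.0000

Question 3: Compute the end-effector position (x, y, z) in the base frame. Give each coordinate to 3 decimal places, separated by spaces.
after link 1: o_1 = (0.0000, 0.0000, 1.0000)
after link 2: o_2 = (-2.8978, -0.7765, 3.0000)
after link 3: o_3 = (-6.7615, -1.8117, 5.0000)

-6.761 -1.812 5.000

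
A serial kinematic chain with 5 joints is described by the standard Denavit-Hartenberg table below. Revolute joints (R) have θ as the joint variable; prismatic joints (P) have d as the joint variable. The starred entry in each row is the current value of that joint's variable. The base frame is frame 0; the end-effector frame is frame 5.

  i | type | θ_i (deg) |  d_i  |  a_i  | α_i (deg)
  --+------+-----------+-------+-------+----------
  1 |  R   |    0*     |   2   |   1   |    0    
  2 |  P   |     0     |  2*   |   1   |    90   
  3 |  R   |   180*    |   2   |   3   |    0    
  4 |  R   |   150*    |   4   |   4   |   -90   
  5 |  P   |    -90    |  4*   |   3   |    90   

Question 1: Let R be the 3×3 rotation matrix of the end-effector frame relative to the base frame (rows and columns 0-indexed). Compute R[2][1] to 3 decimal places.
End-effector y-axis (col 1 of R) = (0.5000,-0.0000,0.8660)
R[2][1] = 0.8660

0.866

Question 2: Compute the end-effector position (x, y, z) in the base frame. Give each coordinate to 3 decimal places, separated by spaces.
after link 1: o_1 = (1.0000, 0.0000, 2.0000)
after link 2: o_2 = (2.0000, 0.0000, 4.0000)
after link 3: o_3 = (-1.0000, -2.0000, 4.0000)
after link 4: o_4 = (2.4641, -6.0000, 2.0000)
after link 5: o_5 = (4.4641, -9.0000, 5.4641)

4.464 -9.000 5.464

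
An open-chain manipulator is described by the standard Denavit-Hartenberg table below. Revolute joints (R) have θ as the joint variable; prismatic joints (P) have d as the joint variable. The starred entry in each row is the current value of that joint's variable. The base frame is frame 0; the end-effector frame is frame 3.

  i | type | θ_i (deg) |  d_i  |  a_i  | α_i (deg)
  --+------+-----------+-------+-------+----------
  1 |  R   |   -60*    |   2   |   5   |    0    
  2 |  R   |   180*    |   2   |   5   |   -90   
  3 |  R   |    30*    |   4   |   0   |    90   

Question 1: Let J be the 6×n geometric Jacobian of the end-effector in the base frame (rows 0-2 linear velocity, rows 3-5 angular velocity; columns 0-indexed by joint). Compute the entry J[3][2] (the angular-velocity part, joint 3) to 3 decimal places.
-0.866

axis z_2 = (-0.8660,-0.5000,0.0000); lever o_n−o_2 = (-3.4641,-2.0000,0.0000)
cross product → J_v[:, 2] = (0.0000,-0.0000,0.0000)
J_ω[:, 2] = z_2
entry J[3][2] = -0.8660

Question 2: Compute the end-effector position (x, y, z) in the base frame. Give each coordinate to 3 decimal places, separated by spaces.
after link 1: o_1 = (2.5000, -4.3301, 2.0000)
after link 2: o_2 = (0.0000, 0.0000, 4.0000)
after link 3: o_3 = (-3.4641, -2.0000, 4.0000)

-3.464 -2.000 4.000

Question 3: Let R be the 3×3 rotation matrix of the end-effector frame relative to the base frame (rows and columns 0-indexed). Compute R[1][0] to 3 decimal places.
End-effector x-axis (col 0 of R) = (-0.4330,0.7500,-0.5000)
R[1][0] = 0.7500

0.750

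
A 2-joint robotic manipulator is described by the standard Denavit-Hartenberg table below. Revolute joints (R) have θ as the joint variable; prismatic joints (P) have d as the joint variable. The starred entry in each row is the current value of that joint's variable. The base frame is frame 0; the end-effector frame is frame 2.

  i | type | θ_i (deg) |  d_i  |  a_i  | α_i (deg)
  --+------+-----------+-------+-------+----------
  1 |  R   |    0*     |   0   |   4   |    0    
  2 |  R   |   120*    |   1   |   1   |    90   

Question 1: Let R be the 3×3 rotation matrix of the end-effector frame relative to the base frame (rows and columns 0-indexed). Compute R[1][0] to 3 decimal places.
0.866

End-effector x-axis (col 0 of R) = (-0.5000,0.8660,0.0000)
R[1][0] = 0.8660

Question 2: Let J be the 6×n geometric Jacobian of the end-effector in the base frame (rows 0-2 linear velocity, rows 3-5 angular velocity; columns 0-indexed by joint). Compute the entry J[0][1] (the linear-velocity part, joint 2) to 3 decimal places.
-0.866

axis z_1 = (0.0000,0.0000,1.0000); lever o_n−o_1 = (-0.5000,0.8660,1.0000)
cross product → J_v[:, 1] = (-0.8660,-0.5000,0.0000)
J_ω[:, 1] = z_1
entry J[0][1] = -0.8660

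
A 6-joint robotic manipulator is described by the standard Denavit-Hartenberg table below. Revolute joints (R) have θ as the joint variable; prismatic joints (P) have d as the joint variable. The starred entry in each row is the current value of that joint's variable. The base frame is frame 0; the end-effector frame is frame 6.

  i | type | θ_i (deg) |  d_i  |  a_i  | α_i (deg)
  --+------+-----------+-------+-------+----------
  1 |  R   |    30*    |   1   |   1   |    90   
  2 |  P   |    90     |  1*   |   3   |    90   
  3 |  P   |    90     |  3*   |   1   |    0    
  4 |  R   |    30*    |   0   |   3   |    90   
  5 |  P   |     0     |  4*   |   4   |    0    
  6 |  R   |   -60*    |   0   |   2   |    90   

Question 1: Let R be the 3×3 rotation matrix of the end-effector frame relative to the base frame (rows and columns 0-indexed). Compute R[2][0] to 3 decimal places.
-0.250

End-effector x-axis (col 0 of R) = (-0.5335,-0.8080,-0.2500)
R[2][0] = -0.2500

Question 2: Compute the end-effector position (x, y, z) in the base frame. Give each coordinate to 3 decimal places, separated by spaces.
after link 1: o_1 = (0.8660, 0.5000, 1.0000)
after link 2: o_2 = (1.3660, -0.3660, 4.0000)
after link 3: o_3 = (4.4641, 0.2679, 4.0000)
after link 4: o_4 = (5.7631, -1.9821, 2.5000)
after link 5: o_5 = (8.4952, -6.7141, 3.9641)
after link 6: o_6 = (7.4282, -8.3301, 3.4641)

7.428 -8.330 3.464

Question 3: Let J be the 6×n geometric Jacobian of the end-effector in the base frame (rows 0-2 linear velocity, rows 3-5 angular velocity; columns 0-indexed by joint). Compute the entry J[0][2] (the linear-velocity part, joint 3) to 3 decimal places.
0.866

prismatic axis z_2 = (0.8660,0.5000,-0.0000)
J_v[:, 2] = z_2; J_ω[:, 2] = (0,0,0)
entry J[0][2] = 0.8660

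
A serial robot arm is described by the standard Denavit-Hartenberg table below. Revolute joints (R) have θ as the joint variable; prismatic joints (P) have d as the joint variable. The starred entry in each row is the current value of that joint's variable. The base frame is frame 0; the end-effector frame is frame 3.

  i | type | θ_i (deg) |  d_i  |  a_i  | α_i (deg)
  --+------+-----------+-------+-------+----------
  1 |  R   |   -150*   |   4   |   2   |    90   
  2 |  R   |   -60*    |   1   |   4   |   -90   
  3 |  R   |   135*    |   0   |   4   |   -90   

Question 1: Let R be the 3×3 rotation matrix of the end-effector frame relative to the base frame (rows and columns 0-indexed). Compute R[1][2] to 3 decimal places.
0.789

End-effector z-axis (col 2 of R) = (-0.0474,0.7891,0.6124)
R[1][2] = 0.7891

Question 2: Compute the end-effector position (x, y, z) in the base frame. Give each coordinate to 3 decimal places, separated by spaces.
-1.325 -2.876 2.985

after link 1: o_1 = (-1.7321, -1.0000, 4.0000)
after link 2: o_2 = (-3.9641, -1.1340, 0.5359)
after link 3: o_3 = (-1.3251, -2.8764, 2.9854)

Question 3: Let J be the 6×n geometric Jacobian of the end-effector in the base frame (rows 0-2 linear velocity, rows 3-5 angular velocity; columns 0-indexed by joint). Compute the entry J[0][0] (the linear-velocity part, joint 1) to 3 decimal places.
2.876

axis z_0 = ẑ; lever o_n−o_0 = (-1.3251,-2.8764,2.9854)
cross product → J_v[:, 0] = (2.8764,-1.3251,0.0000)
J_ω[:, 0] = z_0
entry J[0][0] = 2.8764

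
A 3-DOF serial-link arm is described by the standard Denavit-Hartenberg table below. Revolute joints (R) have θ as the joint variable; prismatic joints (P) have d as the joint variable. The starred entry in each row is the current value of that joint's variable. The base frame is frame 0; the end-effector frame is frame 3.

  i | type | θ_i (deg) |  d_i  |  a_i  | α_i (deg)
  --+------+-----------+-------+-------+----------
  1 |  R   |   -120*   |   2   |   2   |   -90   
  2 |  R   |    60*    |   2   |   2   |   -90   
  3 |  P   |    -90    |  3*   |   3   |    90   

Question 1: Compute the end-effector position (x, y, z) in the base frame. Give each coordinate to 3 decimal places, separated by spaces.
after link 1: o_1 = (-1.0000, -1.7321, 2.0000)
after link 2: o_2 = (0.2321, -3.5981, 0.2679)
after link 3: o_3 = (4.1292, -2.8481, -1.2321)

4.129 -2.848 -1.232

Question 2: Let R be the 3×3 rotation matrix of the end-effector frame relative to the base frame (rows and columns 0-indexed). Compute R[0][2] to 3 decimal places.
End-effector z-axis (col 2 of R) = (0.2500,0.4330,0.8660)
R[0][2] = 0.2500

0.250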